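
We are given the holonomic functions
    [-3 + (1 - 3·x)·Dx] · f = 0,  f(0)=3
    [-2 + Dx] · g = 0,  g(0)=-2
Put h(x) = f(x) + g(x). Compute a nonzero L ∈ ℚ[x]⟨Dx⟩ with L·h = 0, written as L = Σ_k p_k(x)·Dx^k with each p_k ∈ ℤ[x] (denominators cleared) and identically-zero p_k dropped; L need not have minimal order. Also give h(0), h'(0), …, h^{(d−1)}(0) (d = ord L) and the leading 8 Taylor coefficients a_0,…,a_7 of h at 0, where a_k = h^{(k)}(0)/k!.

f: a_k = 3, 9, 27, 81, 243, 729, 2187, 6561, …
g: a_k = -2, -4, -4, -8/3, -4/3, -8/15, -8/45, -16/315, …
h₀=f+g: left-lcm gives L₀, ord ≤ 2.
L = (-24 - 36·x) + (14 + 24·x - 36·x^2)·Dx + (-1 - 3·x + 18·x^2)·Dx^2  (order 2).
h: a_k = 1, 5, 23, 235/3, 725/3, 10927/15, 98407/45, 2066699/315, …
ICs: h(0) = 1, h′(0) = 5.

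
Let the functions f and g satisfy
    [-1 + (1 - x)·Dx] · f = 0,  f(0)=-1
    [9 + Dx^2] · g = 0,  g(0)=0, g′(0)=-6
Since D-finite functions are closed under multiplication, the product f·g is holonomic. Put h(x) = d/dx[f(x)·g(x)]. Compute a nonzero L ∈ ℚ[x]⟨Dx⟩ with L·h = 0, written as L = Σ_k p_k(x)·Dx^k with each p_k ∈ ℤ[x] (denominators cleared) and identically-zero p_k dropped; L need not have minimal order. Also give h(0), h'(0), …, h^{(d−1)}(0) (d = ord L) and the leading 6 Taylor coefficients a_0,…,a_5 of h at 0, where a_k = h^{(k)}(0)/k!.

f: a_k = -1, -1, -1, -1, -1, -1, …
g: a_k = 0, -6, 0, 9, 0, -81/20, …
Product ⇒ symmetric product L₀, ord ≤ 2.
h=h₀': d/dx-closure on L₀ ⇒ L.
L = (7 - 18·x + 9·x^2) + (-2 + 2·x)·Dx + (1 - 2·x + x^2)·Dx^2  (order 2).
h: a_k = 6, 12, -9, -12, 21/4, 63/10, …
ICs: h(0) = 6, h′(0) = 12.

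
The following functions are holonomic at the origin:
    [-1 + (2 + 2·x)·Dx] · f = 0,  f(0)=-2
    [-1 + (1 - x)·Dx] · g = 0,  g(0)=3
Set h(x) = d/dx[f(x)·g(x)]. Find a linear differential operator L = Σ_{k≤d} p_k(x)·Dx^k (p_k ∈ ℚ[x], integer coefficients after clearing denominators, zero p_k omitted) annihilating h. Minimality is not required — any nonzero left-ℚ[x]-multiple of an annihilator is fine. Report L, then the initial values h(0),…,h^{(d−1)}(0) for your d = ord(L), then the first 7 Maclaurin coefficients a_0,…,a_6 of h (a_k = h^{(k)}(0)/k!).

f: a_k = -2, -1, 1/4, -1/8, 5/64, -7/128, 21/512, …
g: a_k = 3, 3, 3, 3, 3, 3, 3, …
L₀ := L_f ⊗_s L_g (sym. prod.), ord ≤ 1.
Derive L from L₀ (diff closure).
L = (11 + 18·x + 3·x^2) + (-6 - 2·x + 6·x^2 + 2·x^3)·Dx  (order 1).
h: a_k = -9, -33/2, -207/8, -537/16, -5475/128, -12951/256, -61131/1024, …
ICs: h(0) = -9.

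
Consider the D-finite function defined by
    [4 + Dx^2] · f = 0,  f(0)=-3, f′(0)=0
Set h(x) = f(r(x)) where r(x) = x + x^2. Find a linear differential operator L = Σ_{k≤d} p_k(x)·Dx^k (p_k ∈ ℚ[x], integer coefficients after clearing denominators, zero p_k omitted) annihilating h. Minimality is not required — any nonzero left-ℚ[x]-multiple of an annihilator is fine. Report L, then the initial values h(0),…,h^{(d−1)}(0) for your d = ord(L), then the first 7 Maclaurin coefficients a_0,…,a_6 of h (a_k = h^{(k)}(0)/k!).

L = (4 + 24·x + 48·x^2 + 32·x^3) - 2·Dx + (1 + 2·x)·Dx^2  (order 2).
h: a_k = -3, 0, 6, 12, 4, -8, -176/15, …
ICs: h(0) = -3, h′(0) = 0.

f: a_k = -3, 0, 6, 0, -2, 0, 4/15, …
Change of var in L_f (x↦r) gives L₀.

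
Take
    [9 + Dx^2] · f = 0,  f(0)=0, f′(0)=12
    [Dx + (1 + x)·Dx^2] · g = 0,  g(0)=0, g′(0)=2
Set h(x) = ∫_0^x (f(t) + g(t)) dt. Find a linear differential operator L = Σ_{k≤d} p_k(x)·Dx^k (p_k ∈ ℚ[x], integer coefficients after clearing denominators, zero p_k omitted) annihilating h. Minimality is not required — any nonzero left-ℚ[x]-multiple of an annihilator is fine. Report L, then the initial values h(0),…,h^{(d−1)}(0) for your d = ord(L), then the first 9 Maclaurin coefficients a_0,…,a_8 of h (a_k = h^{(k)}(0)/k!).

L = (135 + 162·x + 81·x^2)·Dx^2 + (99 + 261·x + 243·x^2 + 81·x^3)·Dx^3 + (15 + 18·x + 9·x^2)·Dx^4 + (11 + 29·x + 27·x^2 + 9·x^3)·Dx^5  (order 5).
h: a_k = 0, 0, 7, -1/3, -13/3, -1/10, 17/12, -1/21, -29/160, …
ICs: h(0) = 0, h′(0) = 0, h′′(0) = 14, h′′′(0) = -2, h′′′′(0) = -104.

f: a_k = 0, 12, 0, -18, 0, 81/10, 0, -243/140, 0, …
g: a_k = 0, 2, -1, 2/3, -1/2, 2/5, -1/3, 2/7, -1/4, …
L₀ := lclm(L_f,L_g); ord L₀ ≤ 2+2.
Integrate: L := L₀·Dx.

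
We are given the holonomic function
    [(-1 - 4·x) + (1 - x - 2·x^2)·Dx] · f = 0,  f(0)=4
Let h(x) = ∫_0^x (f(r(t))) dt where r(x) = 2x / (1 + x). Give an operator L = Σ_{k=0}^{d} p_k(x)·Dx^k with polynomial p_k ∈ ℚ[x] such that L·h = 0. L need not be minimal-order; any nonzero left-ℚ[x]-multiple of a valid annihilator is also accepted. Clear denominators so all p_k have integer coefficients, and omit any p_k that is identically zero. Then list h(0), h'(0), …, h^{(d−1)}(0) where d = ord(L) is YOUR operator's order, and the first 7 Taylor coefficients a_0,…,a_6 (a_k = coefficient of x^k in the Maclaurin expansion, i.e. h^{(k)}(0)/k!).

f: a_k = 4, 4, 12, 20, 44, 84, 172, …
h₀=f(r): pull back L_f along r ⇒ L₀.
h=∫₀ˣh₀: take L = L₀·Dx.
L = (2 + 18·x)·Dx + (-1 - x + 9·x^2 + 9·x^3)·Dx^2  (order 2).
h: a_k = 0, 4, 4, 40/3, 18, 72, 108, …
ICs: h(0) = 0, h′(0) = 4.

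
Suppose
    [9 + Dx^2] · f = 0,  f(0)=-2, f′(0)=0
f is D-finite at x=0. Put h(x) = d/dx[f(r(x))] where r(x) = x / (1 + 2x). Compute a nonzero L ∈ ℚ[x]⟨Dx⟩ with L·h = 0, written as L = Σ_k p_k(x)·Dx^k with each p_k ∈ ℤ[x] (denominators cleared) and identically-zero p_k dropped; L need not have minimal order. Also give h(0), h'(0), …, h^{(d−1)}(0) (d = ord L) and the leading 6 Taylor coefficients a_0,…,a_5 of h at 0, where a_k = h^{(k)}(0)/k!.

L = (33 + 96·x + 96·x^2) + (12 + 72·x + 144·x^2 + 96·x^3)·Dx + (1 + 8·x + 24·x^2 + 32·x^3 + 16·x^4)·Dx^2  (order 2).
h: a_k = 0, 18, -108, 405, -1170, 54243/20, …
ICs: h(0) = 0, h′(0) = 18.

f: a_k = -2, 0, 9, 0, -27/4, 0, …
h₀=f(r): pull back L_f along r ⇒ L₀.
h=h₀': d/dx-closure on L₀ ⇒ L.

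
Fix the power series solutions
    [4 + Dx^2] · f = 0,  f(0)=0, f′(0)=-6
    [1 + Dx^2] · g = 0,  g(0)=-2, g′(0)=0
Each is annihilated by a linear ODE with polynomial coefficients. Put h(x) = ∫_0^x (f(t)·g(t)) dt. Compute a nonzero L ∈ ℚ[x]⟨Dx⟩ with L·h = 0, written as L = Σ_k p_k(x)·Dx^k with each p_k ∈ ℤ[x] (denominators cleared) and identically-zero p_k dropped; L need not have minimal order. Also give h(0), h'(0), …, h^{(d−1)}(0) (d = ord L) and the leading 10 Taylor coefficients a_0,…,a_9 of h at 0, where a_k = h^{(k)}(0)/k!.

L = 9·Dx + 10·Dx^3 + Dx^5  (order 5).
h: a_k = 0, 0, 6, 0, -7/2, 0, 61/60, 0, -547/3360, 0, …
ICs: h(0) = 0, h′(0) = 0, h′′(0) = 12, h′′′(0) = 0, h′′′′(0) = -84.

f: a_k = 0, -6, 0, 4, 0, -4/5, 0, 8/105, 0, -4/945, …
g: a_k = -2, 0, 1, 0, -1/12, 0, 1/360, 0, -1/20160, 0, …
L₀ := L_f ⊗_s L_g (sym. prod.), ord ≤ 4.
∫: right-multiply L₀ by Dx.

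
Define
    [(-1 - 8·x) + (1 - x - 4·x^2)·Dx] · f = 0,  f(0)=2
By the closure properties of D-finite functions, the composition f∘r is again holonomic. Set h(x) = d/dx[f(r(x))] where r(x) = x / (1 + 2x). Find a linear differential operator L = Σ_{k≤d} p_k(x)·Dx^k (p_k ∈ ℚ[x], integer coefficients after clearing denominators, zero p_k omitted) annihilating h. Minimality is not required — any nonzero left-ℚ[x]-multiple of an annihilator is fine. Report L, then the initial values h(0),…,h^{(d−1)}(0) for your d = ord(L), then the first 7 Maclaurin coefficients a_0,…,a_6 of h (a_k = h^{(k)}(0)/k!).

f: a_k = 2, 2, 10, 18, 58, 130, 362, …
Substitute x→r, Dx→(1/r')Dx; clear ⇒ L₀.
h₀' ⇒ L via d/dx closure of L₀.
L = (6 + 12·x + 72·x^2 + 80·x^3) + (-1 - 15·x - 54·x^2 - 36·x^3 + 40·x^4)·Dx  (order 1).
h: a_k = 2, 12, -42, 216, -950, 4068, -16898, …
ICs: h(0) = 2.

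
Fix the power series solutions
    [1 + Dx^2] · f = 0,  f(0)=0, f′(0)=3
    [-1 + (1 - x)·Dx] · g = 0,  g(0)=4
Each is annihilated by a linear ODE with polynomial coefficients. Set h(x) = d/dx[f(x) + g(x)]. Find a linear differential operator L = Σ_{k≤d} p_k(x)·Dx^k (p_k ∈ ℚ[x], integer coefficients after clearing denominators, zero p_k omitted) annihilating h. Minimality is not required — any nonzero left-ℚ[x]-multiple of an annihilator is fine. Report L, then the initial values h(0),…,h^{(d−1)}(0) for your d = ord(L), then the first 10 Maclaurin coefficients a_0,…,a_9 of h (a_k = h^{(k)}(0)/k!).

L = (26 - 4·x + 2·x^2) + (-7 + 9·x - 3·x^2 + x^3)·Dx + (26 - 4·x + 2·x^2)·Dx^2 + (-7 + 9·x - 3·x^2 + x^3)·Dx^3  (order 3).
h: a_k = 7, 8, 21/2, 16, 161/8, 24, 6719/240, 32, 483841/13440, 40, …
ICs: h(0) = 7, h′(0) = 8, h′′(0) = 21.

f: a_k = 0, 3, 0, -1/2, 0, 1/40, 0, -1/1680, 0, 1/120960, …
g: a_k = 4, 4, 4, 4, 4, 4, 4, 4, 4, 4, …
Sum ⇒ L₀ = lclm(L_f,L_g) in ℚ(x)⟨Dx⟩.
h=h₀': d/dx-closure on L₀ ⇒ L.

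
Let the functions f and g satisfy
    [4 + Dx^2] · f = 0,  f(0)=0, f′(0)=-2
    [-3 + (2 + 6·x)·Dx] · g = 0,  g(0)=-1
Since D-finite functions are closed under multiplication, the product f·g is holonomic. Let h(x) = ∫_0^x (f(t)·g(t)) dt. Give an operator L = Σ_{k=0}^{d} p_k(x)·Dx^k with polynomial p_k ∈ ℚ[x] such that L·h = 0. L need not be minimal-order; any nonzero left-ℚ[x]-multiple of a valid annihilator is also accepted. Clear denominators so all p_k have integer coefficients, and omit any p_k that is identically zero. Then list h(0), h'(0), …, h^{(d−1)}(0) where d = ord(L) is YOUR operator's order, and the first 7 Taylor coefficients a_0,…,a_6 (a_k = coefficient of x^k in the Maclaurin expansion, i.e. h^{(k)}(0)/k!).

f: a_k = 0, -2, 0, 4/3, 0, -4/15, 0, …
g: a_k = -1, -3/2, 9/8, -27/16, 405/128, -1701/256, 15309/1024, …
f·g: L₀ = L_f ⊗_s L_g, ord ≤ 2·1.
Integrate: L := L₀·Dx.
L = (43 + 96·x + 144·x^2)·Dx + (-12 - 36·x)·Dx^2 + (4 + 24·x + 36·x^2)·Dx^3  (order 3).
h: a_k = 0, 0, 1, 1, -43/48, 11/40, -4379/5760, …
ICs: h(0) = 0, h′(0) = 0, h′′(0) = 2.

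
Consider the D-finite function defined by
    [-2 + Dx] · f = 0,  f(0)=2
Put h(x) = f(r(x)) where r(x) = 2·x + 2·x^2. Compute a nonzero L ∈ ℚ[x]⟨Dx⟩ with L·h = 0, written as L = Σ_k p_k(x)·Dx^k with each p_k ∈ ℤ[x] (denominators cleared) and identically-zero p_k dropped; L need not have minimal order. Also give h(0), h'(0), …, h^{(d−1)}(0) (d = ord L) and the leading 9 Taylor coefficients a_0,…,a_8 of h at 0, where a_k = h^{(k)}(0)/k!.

f: a_k = 2, 4, 4, 8/3, 4/3, 8/15, 8/45, 16/315, 4/315, …
L₀ from L_f via x↦r, Dx↦r'^{-1}Dx.
L = (-4 - 8·x) + Dx  (order 1).
h: a_k = 2, 8, 24, 160/3, 304/3, 832/5, 11072/45, 104192/315, 2880/7, …
ICs: h(0) = 2.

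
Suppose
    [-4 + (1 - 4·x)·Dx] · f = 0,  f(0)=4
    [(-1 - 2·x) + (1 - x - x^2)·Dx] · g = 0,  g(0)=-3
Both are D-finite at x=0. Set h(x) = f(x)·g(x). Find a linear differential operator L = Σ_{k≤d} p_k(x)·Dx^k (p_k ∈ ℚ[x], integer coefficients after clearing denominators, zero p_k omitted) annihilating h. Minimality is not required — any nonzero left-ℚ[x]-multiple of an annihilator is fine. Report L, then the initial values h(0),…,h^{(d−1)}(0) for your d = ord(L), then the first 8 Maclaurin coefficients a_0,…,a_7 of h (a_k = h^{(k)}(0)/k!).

L = (-5 + 6·x + 12·x^2) + (1 - 5·x + 3·x^2 + 4·x^3)·Dx  (order 1).
h: a_k = -12, -60, -264, -1092, -4428, -17808, -71388, -285804, …
ICs: h(0) = -12.

f: a_k = 4, 16, 64, 256, 1024, 4096, 16384, 65536, …
g: a_k = -3, -3, -6, -9, -15, -24, -39, -63, …
L₀ := L_f ⊗_s L_g (sym. prod.), ord ≤ 1.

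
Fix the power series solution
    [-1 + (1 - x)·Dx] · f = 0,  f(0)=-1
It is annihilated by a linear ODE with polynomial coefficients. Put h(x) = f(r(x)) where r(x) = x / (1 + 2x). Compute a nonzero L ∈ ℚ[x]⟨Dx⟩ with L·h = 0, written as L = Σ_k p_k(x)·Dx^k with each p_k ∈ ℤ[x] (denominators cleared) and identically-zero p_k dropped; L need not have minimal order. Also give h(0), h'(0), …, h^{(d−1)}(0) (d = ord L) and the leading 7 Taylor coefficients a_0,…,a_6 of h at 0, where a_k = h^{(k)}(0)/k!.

L = -1 + (1 + 3·x + 2·x^2)·Dx  (order 1).
h: a_k = -1, -1, 1, -1, 1, -1, 1, …
ICs: h(0) = -1.

f: a_k = -1, -1, -1, -1, -1, -1, -1, …
Change of var in L_f (x↦r) gives L₀.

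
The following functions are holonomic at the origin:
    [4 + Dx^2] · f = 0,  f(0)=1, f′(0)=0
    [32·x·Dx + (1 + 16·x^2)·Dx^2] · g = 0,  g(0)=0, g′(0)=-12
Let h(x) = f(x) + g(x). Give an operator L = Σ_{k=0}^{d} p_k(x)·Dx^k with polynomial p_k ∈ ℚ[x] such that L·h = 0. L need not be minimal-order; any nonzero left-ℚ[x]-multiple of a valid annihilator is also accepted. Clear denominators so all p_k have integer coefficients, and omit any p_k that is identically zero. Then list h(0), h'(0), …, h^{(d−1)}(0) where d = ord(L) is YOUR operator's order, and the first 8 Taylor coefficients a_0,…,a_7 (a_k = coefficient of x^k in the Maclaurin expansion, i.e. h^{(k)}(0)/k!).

L = (-6016·x + 102400·x^3 + 32768·x^5)·Dx + (-28 + 1216·x^2 + 27648·x^4 + 16384·x^6)·Dx^2 + (-1504·x + 25600·x^3 + 8192·x^5)·Dx^3 + (-7 + 304·x^2 + 6912·x^4 + 4096·x^6)·Dx^4  (order 4).
h: a_k = 1, -12, -2, 64, 2/3, -3072/5, -4/45, 49152/7, …
ICs: h(0) = 1, h′(0) = -12, h′′(0) = -4, h′′′(0) = 384.

f: a_k = 1, 0, -2, 0, 2/3, 0, -4/45, 0, …
g: a_k = 0, -12, 0, 64, 0, -3072/5, 0, 49152/7, …
Sum ⇒ L₀ = lclm(L_f,L_g) in ℚ(x)⟨Dx⟩.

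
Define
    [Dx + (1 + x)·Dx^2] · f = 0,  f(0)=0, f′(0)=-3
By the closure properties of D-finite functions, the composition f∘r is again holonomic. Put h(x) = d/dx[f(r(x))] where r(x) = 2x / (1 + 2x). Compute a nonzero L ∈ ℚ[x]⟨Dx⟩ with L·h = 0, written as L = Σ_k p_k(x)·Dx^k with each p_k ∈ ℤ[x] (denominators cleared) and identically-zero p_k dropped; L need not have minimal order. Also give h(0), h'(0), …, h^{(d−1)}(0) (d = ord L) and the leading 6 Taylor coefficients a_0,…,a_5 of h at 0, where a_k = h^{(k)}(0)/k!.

f: a_k = 0, -3, 3/2, -1, 3/4, -3/5, …
L₀ from L_f via x↦r, Dx↦r'^{-1}Dx.
h₀' ⇒ L via d/dx closure of L₀.
L = (6 + 16·x) + (1 + 6·x + 8·x^2)·Dx  (order 1).
h: a_k = -6, 36, -168, 720, -2976, 12096, …
ICs: h(0) = -6.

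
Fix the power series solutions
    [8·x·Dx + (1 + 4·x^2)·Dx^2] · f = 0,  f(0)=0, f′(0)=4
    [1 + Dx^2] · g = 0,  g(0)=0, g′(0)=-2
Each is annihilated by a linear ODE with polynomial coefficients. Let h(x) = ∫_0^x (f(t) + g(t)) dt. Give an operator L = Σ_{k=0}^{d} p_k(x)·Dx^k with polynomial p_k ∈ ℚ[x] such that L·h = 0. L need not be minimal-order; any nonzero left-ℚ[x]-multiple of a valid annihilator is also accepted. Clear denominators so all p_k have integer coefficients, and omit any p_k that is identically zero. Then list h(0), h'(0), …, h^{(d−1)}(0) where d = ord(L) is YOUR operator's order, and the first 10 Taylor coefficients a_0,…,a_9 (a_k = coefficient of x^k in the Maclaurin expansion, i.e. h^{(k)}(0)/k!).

L = (-376·x + 1600·x^3 + 128·x^5)·Dx^2 + (-7 + 76·x^2 + 432·x^4 + 64·x^6)·Dx^3 + (-376·x + 1600·x^3 + 128·x^5)·Dx^4 + (-7 + 76·x^2 + 432·x^4 + 64·x^6)·Dx^5  (order 5).
h: a_k = 0, 0, 1, 0, -5/4, 0, 767/360, 0, -92159/20160, 0, …
ICs: h(0) = 0, h′(0) = 0, h′′(0) = 2, h′′′(0) = 0, h′′′′(0) = -30.

f: a_k = 0, 4, 0, -16/3, 0, 64/5, 0, -256/7, 0, 1024/9, …
g: a_k = 0, -2, 0, 1/3, 0, -1/60, 0, 1/2520, 0, -1/181440, …
h₀=f+g: left-lcm gives L₀, ord ≤ 4.
h=∫h₀ ⇒ L = L₀·Dx.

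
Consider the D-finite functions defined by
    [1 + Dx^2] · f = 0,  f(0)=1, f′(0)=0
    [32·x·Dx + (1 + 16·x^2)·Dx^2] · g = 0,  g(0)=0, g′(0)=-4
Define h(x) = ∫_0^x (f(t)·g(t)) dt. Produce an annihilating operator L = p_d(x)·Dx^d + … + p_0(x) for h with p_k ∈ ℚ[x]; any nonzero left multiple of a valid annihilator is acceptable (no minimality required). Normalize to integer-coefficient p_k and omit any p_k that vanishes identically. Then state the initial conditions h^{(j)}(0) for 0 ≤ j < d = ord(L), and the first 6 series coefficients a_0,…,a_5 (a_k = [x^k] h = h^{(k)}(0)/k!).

f: a_k = 1, 0, -1/2, 0, 1/24, 0, …
g: a_k = 0, -4, 0, 64/3, 0, -1024/5, …
h₀=f·g: eliminate ⇒ L₀, order ≤ 2·2.
h=∫₀ˣh₀: take L = L₀·Dx.
L = (1105 + 51776·x^2 + 22016·x^4 + 16384·x^6 + 65536·x^8)·Dx + (2112·x + 35840·x^3 + 49152·x^5 + 262144·x^7)·Dx^2 + (1122 + 52352·x^2 + 27648·x^4 + 32768·x^6 + 131072·x^8)·Dx^3 + (2112·x + 35840·x^3 + 49152·x^5 + 262144·x^7)·Dx^4 + (17 + 576·x^2 + 5632·x^4 + 16384·x^6 + 65536·x^8)·Dx^5  (order 5).
h: a_k = 0, 0, -2, 0, 35/6, 0, …
ICs: h(0) = 0, h′(0) = 0, h′′(0) = -4, h′′′(0) = 0, h′′′′(0) = 140.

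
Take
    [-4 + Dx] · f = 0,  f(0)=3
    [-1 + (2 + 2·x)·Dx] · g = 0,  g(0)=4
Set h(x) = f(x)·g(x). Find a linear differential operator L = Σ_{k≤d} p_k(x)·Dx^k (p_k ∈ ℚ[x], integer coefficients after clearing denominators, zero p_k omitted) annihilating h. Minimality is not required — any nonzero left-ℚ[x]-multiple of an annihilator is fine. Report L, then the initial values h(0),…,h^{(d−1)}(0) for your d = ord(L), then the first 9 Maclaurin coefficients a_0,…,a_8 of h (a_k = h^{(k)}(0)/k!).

f: a_k = 3, 12, 24, 32, 32, 128/5, 256/15, 1024/105, 512/105, …
g: a_k = 4, 2, -1/2, 1/4, -5/32, 7/64, -21/256, 33/512, -429/8192, …
L₀ := L_f ⊗_s L_g (sym. prod.), ord ≤ 1.
L = (-9 - 8·x) + (2 + 2·x)·Dx  (order 1).
h: a_k = 12, 54, 237/2, 683/4, 5841/32, 49553/320, 417727/3840, 1167969/17920, 29265889/860160, …
ICs: h(0) = 12.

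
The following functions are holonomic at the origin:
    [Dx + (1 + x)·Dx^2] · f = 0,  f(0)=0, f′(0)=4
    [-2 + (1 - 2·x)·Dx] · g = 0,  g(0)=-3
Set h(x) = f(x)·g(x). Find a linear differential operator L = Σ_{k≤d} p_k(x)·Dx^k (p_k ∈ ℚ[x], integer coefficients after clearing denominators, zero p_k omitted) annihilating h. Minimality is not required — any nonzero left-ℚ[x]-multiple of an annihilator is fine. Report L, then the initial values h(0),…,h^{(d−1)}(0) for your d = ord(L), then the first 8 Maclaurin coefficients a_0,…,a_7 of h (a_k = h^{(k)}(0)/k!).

L = 2 + (3 + 6·x)·Dx + (-1 + x + 2·x^2)·Dx^2  (order 2).
h: a_k = 0, -12, -18, -40, -77, -782/5, -1554/5, -21816/35, …
ICs: h(0) = 0, h′(0) = -12.

f: a_k = 0, 4, -2, 4/3, -1, 4/5, -2/3, 4/7, …
g: a_k = -3, -6, -12, -24, -48, -96, -192, -384, …
Sym-product of L_f,L_g gives L₀ (≤ ord 2).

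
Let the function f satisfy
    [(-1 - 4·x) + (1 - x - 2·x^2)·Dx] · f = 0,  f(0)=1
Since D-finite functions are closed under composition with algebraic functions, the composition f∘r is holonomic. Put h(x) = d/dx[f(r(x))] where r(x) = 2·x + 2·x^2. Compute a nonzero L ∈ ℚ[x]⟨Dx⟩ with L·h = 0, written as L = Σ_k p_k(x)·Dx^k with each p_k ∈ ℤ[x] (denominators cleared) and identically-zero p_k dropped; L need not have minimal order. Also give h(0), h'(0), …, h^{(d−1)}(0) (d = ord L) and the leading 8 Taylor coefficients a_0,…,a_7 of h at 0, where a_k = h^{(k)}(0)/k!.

L = (14 + 108·x + 444·x^2 + 1312·x^3 + 2256·x^4 + 1920·x^5 + 640·x^6) + (-1 - 8·x + 6·x^2 + 148·x^3 + 440·x^4 + 624·x^5 + 448·x^6 + 128·x^7)·Dx  (order 1).
h: a_k = 2, 28, 192, 1232, 7480, 43248, 243712, 1344896, …
ICs: h(0) = 2.

f: a_k = 1, 1, 3, 5, 11, 21, 43, 85, …
L₀ from L_f via x↦r, Dx↦r'^{-1}Dx.
Differentiate: ansatz ord ≤ ord L₀ ⇒ L.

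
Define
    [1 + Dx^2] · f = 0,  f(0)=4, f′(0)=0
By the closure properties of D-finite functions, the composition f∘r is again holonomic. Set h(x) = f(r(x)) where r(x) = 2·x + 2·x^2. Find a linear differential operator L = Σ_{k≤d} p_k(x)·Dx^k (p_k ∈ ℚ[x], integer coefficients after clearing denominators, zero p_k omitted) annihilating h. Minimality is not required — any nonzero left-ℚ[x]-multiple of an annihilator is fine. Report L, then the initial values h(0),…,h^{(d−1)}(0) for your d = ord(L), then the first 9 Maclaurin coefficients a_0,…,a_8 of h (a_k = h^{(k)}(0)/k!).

f: a_k = 4, 0, -2, 0, 1/6, 0, -1/180, 0, 1/10080, …
f∘r: x↦r, Dx↦Dx/r' in L_f ⇒ L₀.
L = (4 + 24·x + 48·x^2 + 32·x^3) - 2·Dx + (1 + 2·x)·Dx^2  (order 2).
h: a_k = 4, 0, -8, -16, -16/3, 32/3, 704/45, 128/15, -832/315, …
ICs: h(0) = 4, h′(0) = 0.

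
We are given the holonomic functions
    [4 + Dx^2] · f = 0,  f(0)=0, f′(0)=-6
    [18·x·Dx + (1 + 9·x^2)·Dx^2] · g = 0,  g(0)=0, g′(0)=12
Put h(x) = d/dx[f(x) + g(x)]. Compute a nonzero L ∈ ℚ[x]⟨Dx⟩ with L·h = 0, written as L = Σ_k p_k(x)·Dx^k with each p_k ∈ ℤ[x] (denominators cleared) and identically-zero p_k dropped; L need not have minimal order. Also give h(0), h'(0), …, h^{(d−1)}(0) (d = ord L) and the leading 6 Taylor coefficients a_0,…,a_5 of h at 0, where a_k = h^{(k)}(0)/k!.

L = (-3744·x + 37584·x^3 + 11664·x^5) + (-28 + 864·x^2 + 10692·x^4 + 5832·x^6)·Dx + (-936·x + 9396·x^3 + 2916·x^5)·Dx^2 + (-7 + 216·x^2 + 2673·x^4 + 1458·x^6)·Dx^3  (order 3).
h: a_k = 6, 0, -96, 0, 968, 0, …
ICs: h(0) = 6, h′(0) = 0, h′′(0) = -192.

f: a_k = 0, -6, 0, 4, 0, -4/5, …
g: a_k = 0, 12, 0, -36, 0, 972/5, …
Weyl lclm of L_f,L_g ⇒ L₀ (ord ≤ 4).
h₀' ⇒ L via d/dx closure of L₀.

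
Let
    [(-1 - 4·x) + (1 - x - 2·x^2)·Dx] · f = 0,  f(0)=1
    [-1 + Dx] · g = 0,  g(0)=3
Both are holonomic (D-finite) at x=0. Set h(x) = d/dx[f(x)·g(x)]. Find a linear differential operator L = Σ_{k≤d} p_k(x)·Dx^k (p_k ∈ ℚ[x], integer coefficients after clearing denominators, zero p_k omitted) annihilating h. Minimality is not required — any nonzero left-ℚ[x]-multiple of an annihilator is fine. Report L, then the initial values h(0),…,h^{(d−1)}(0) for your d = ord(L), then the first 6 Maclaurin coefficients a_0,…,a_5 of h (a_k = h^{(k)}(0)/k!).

L = (9 + 16·x + 9·x^2 - 12·x^3 + 4·x^4) + (-2 - x + 9·x^2 + 4·x^3 - 4·x^4)·Dx  (order 1).
h: a_k = 6, 27, 78, 425/2, 2103/4, 50737/40, …
ICs: h(0) = 6.

f: a_k = 1, 1, 3, 5, 11, 21, …
g: a_k = 3, 3, 3/2, 1/2, 1/8, 1/40, …
h₀=f·g: eliminate ⇒ L₀, order ≤ 1·1.
Differentiate: ansatz ord ≤ ord L₀ ⇒ L.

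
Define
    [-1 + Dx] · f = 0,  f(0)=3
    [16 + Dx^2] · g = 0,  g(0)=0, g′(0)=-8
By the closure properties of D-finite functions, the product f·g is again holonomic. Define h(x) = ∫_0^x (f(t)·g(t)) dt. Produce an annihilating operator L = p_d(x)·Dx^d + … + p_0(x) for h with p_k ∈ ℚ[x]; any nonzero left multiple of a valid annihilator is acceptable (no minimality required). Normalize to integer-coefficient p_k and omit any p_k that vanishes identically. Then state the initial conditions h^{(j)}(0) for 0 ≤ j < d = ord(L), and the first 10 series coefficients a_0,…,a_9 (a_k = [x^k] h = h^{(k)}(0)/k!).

L = 17·Dx - 2·Dx^2 + Dx^3  (order 3).
h: a_k = 0, 0, -12, -8, 13, 12, -101/30, -611/105, -727/1680, 23/18, …
ICs: h(0) = 0, h′(0) = 0, h′′(0) = -24.

f: a_k = 3, 3, 3/2, 1/2, 1/8, 1/40, 1/240, 1/1680, 1/13440, 1/120960, …
g: a_k = 0, -8, 0, 64/3, 0, -256/15, 0, 2048/315, 0, -4096/2835, …
f·g: L₀ = L_f ⊗_s L_g, ord ≤ 1·2.
∫: right-multiply L₀ by Dx.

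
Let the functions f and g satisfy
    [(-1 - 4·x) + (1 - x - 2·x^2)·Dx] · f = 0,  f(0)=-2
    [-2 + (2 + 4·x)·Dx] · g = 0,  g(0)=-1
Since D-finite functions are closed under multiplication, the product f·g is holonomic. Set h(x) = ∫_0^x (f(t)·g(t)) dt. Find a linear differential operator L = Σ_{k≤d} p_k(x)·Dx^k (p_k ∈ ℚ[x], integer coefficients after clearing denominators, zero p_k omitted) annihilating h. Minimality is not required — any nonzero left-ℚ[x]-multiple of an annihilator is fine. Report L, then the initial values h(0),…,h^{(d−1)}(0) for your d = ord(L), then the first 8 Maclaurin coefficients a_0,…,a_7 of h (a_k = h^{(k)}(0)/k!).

L = (2 + 5·x + 6·x^2)·Dx + (-1 - x + 4·x^2 + 4·x^3)·Dx^2  (order 2).
h: a_k = 0, 2, 2, 7/3, 4, 23/4, 125/12, 939/56, …
ICs: h(0) = 0, h′(0) = 2.

f: a_k = -2, -2, -6, -10, -22, -42, -86, -170, …
g: a_k = -1, -1, 1/2, -1/2, 5/8, -7/8, 21/16, -33/16, …
h₀=f·g: eliminate ⇒ L₀, order ≤ 1·1.
h=∫h₀ ⇒ L = L₀·Dx.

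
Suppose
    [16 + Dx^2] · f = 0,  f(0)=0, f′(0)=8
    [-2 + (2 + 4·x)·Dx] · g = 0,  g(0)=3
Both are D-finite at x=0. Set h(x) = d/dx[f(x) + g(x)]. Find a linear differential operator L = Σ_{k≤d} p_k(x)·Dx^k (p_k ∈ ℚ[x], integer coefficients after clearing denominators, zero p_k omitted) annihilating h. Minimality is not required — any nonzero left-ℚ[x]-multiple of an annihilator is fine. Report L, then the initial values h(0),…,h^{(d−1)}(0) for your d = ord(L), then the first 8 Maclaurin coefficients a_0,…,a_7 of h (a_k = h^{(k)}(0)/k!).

L = (-496 - 1024·x - 1024·x^2) + (-304 - 1632·x - 3072·x^2 - 2048·x^3)·Dx + (-31 - 64·x - 64·x^2)·Dx^2 + (-19 - 102·x - 192·x^2 - 128·x^3)·Dx^3  (order 3).
h: a_k = 11, -3, -119/2, -15/2, 2363/24, -189/8, -1583/720, -1287/16, …
ICs: h(0) = 11, h′(0) = -3, h′′(0) = -119.

f: a_k = 0, 8, 0, -64/3, 0, 256/15, 0, -2048/315, …
g: a_k = 3, 3, -3/2, 3/2, -15/8, 21/8, -63/16, 99/16, …
f+g: L₀ = lclm(L_f,L_g), ord ≤ 2+1.
h₀' ⇒ L via d/dx closure of L₀.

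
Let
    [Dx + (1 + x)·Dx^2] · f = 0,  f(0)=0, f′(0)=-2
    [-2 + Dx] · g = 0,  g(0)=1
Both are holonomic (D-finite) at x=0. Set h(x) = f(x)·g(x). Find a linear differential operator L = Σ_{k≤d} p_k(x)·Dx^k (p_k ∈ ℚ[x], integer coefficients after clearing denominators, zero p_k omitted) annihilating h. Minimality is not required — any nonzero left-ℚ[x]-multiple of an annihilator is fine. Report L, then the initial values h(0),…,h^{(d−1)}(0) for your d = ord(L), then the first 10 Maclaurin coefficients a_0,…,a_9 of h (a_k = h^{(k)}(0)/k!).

L = (2 + 4·x) + (-3 - 4·x)·Dx + (1 + x)·Dx^2  (order 2).
h: a_k = 0, -2, -3, -8/3, -3/2, -11/15, -2/9, -34/315, 1/180, -11/378, …
ICs: h(0) = 0, h′(0) = -2.

f: a_k = 0, -2, 1, -2/3, 1/2, -2/5, 1/3, -2/7, 1/4, -2/9, …
g: a_k = 1, 2, 2, 4/3, 2/3, 4/15, 4/45, 8/315, 2/315, 4/2835, …
Product ⇒ symmetric product L₀, ord ≤ 2.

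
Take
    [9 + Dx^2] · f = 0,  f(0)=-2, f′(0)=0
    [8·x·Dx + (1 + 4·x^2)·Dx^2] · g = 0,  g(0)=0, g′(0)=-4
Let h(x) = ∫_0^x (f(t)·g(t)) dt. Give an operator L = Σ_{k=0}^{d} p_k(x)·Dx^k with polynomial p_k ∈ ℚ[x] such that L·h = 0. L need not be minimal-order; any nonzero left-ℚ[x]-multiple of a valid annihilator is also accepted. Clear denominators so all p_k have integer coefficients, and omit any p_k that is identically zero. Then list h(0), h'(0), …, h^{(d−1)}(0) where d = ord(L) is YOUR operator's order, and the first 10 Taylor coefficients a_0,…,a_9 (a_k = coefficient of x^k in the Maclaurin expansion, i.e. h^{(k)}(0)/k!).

f: a_k = -2, 0, 9, 0, -27/4, 0, 81/40, 0, -729/2240, 0, …
g: a_k = 0, -4, 0, 16/3, 0, -64/5, 0, 256/7, 0, -1024/9, …
h₀=f·g: eliminate ⇒ L₀, order ≤ 2·2.
h=∫h₀ ⇒ L = L₀·Dx.
L = (2925 + 31536·x^2 + 95904·x^4 + 186624·x^6 + 186624·x^8)·Dx + (2448·x + 20160·x^3 + 62208·x^5 + 82944·x^7)·Dx^2 + (442 + 5088·x^2 + 19008·x^4 + 41472·x^6 + 41472·x^8)·Dx^3 + (272·x + 2240·x^3 + 6912·x^5 + 9216·x^7)·Dx^4 + (13 + 176·x^2 + 928·x^4 + 2304·x^6 + 2304·x^8)·Dx^5  (order 5).
h: a_k = 0, 0, 4, 0, -35/3, 0, 503/30, 0, -16271/560, 0, …
ICs: h(0) = 0, h′(0) = 0, h′′(0) = 8, h′′′(0) = 0, h′′′′(0) = -280.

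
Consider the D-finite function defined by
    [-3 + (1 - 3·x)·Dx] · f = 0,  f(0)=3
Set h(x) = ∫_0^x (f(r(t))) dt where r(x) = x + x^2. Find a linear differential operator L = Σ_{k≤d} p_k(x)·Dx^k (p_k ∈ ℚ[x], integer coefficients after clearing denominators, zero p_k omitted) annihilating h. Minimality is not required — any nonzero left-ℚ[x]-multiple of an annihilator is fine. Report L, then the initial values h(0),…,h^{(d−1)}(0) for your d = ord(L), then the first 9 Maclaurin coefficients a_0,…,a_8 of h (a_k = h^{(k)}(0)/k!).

f: a_k = 3, 9, 27, 81, 243, 729, 2187, 6561, 19683, …
L₀ from L_f via x↦r, Dx↦r'^{-1}Dx.
Integrate: L := L₀·Dx.
L = (3 + 6·x)·Dx + (-1 + 3·x + 3·x^2)·Dx^2  (order 2).
h: a_k = 0, 3, 9/2, 12, 135/4, 513/5, 324, 1053, 27945/8, …
ICs: h(0) = 0, h′(0) = 3.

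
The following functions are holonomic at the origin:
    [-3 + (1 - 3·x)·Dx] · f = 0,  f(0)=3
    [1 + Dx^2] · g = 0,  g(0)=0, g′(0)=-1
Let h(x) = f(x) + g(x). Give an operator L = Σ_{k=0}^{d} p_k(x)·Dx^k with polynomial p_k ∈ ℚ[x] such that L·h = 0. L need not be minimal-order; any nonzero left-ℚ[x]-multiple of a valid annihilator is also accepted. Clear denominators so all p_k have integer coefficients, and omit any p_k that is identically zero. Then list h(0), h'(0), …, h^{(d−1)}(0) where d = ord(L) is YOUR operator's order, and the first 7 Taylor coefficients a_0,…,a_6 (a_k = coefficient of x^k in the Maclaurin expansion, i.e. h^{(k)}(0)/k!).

L = (165 - 18·x + 27·x^2) + (-19 + 63·x - 27·x^2 + 27·x^3)·Dx + (165 - 18·x + 27·x^2)·Dx^2 + (-19 + 63·x - 27·x^2 + 27·x^3)·Dx^3  (order 3).
h: a_k = 3, 8, 27, 487/6, 243, 87479/120, 2187, …
ICs: h(0) = 3, h′(0) = 8, h′′(0) = 54.

f: a_k = 3, 9, 27, 81, 243, 729, 2187, …
g: a_k = 0, -1, 0, 1/6, 0, -1/120, 0, …
Sum ⇒ L₀ = lclm(L_f,L_g) in ℚ(x)⟨Dx⟩.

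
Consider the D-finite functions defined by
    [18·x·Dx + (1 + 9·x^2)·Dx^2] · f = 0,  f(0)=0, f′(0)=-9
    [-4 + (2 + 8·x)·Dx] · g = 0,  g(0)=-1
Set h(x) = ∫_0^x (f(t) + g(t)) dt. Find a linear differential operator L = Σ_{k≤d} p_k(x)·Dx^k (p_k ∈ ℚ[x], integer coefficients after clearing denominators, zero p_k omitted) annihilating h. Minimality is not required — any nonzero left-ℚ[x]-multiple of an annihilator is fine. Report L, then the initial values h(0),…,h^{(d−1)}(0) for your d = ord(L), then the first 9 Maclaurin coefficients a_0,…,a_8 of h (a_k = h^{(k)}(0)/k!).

L = (-36 - 360·x + 972·x^2 + 1944·x^3)·Dx^2 + (-30 - 144·x - 18·x^2 + 3888·x^3 + 6804·x^4)·Dx^3 + (-2 + 10·x + 108·x^2 + 306·x^3 + 1134·x^4 + 1944·x^5)·Dx^4  (order 4).
h: a_k = 0, -1, -11/2, 2/3, 23/4, 2, -869/30, 12, 4713/56, …
ICs: h(0) = 0, h′(0) = -1, h′′(0) = -11, h′′′(0) = 4.

f: a_k = 0, -9, 0, 27, 0, -729/5, 0, 6561/7, 0, …
g: a_k = -1, -2, 2, -4, 10, -28, 84, -264, 858, …
h₀=f+g: left-lcm gives L₀, ord ≤ 3.
h=∫₀ˣh₀: take L = L₀·Dx.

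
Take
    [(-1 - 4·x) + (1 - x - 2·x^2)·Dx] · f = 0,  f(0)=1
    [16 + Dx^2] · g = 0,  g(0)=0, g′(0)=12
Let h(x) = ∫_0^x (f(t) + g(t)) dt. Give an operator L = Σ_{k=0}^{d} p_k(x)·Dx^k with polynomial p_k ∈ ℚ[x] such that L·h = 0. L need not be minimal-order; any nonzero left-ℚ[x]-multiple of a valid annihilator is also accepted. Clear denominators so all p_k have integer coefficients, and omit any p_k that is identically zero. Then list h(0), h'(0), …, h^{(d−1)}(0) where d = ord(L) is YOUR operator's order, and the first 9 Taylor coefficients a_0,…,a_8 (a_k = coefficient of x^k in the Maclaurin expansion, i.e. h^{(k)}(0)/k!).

L = (368 + 1408·x - 256·x^2 + 512·x^3 + 2560·x^4 + 2048·x^5)·Dx + (-176 + 336·x + 384·x^2 - 1024·x^3 - 384·x^4 + 1536·x^5 + 1024·x^6)·Dx^2 + (23 + 88·x - 16·x^2 + 32·x^3 + 160·x^4 + 128·x^5)·Dx^3 + (-11 + 21·x + 24·x^2 - 64·x^3 - 24·x^4 + 96·x^5 + 64·x^6)·Dx^4  (order 4).
h: a_k = 0, 1, 13/2, 1, -27/4, 11/5, 233/30, 43/7, 7901/840, …
ICs: h(0) = 0, h′(0) = 1, h′′(0) = 13, h′′′(0) = 6.

f: a_k = 1, 1, 3, 5, 11, 21, 43, 85, 171, …
g: a_k = 0, 12, 0, -32, 0, 128/5, 0, -1024/105, 0, …
Sum ⇒ L₀ = lclm(L_f,L_g) in ℚ(x)⟨Dx⟩.
h=∫h₀ ⇒ L = L₀·Dx.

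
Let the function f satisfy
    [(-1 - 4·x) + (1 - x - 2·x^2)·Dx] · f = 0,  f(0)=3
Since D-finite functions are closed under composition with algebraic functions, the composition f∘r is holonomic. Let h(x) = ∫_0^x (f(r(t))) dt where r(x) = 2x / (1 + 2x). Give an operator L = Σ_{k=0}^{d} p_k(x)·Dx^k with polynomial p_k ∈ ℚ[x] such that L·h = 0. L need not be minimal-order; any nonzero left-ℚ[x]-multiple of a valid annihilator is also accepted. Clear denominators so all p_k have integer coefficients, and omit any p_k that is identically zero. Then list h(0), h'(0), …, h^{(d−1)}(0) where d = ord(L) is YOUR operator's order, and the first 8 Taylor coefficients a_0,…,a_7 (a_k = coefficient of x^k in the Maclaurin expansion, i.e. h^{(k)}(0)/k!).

L = (2 + 20·x)·Dx + (-1 - 4·x + 4·x^2 + 16·x^3)·Dx^2  (order 2).
h: a_k = 0, 3, 3, 8, 0, 192/5, -64, 2304/7, …
ICs: h(0) = 0, h′(0) = 3.

f: a_k = 3, 3, 9, 15, 33, 63, 129, 255, …
L₀ from L_f via x↦r, Dx↦r'^{-1}Dx.
Integrate: L := L₀·Dx.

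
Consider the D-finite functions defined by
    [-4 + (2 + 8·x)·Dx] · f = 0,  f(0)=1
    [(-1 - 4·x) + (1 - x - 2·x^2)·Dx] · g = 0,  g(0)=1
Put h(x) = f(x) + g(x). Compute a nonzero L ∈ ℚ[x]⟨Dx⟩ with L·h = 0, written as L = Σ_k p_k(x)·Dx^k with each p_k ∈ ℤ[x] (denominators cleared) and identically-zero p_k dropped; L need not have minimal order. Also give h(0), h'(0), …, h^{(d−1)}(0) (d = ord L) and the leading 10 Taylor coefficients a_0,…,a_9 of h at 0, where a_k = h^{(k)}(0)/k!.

L = (16 + 84·x + 120·x^2 + 160·x^3) + (-10 - 52·x - 204·x^2 - 400·x^3 - 400·x^4)·Dx + (-1 + 7·x + 56·x^2 + 8·x^3 - 200·x^4 - 160·x^5)·Dx^2  (order 2).
h: a_k = 2, 3, 1, 9, 1, 49, -41, 349, -687, 3201, …
ICs: h(0) = 2, h′(0) = 3.

f: a_k = 1, 2, -2, 4, -10, 28, -84, 264, -858, 2860, …
g: a_k = 1, 1, 3, 5, 11, 21, 43, 85, 171, 341, …
f+g: L₀ = lclm(L_f,L_g), ord ≤ 1+1.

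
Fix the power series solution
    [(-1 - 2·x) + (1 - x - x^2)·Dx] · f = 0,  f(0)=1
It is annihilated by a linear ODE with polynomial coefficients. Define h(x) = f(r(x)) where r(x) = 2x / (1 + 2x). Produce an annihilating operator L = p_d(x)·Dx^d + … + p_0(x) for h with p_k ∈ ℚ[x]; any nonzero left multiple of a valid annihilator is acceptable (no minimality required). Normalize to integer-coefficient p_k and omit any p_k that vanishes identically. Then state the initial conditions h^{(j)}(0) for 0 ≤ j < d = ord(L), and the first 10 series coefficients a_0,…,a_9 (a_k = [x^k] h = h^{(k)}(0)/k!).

L = (2 + 12·x) + (-1 - 4·x + 8·x^3)·Dx  (order 1).
h: a_k = 1, 2, 4, 0, 16, -32, 128, -384, 1280, -4096, …
ICs: h(0) = 1.

f: a_k = 1, 1, 2, 3, 5, 8, 13, 21, 34, 55, …
Substitute x→r, Dx→(1/r')Dx; clear ⇒ L₀.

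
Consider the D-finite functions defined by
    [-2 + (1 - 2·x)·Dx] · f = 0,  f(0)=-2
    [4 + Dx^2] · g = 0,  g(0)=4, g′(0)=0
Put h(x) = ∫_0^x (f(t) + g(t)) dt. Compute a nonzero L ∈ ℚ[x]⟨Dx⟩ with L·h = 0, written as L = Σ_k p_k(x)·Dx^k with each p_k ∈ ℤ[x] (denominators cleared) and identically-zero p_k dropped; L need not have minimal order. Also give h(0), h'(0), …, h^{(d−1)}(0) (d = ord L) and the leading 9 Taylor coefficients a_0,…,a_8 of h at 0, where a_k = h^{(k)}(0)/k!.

L = (56 - 32·x + 32·x^2)·Dx + (-12 + 40·x - 48·x^2 + 32·x^3)·Dx^2 + (14 - 8·x + 8·x^2)·Dx^3 + (-3 + 10·x - 12·x^2 + 8·x^3)·Dx^4  (order 4).
h: a_k = 0, 2, -2, -16/3, -4, -88/15, -32/3, -5776/315, -32, …
ICs: h(0) = 0, h′(0) = 2, h′′(0) = -4, h′′′(0) = -32.

f: a_k = -2, -4, -8, -16, -32, -64, -128, -256, -512, …
g: a_k = 4, 0, -8, 0, 8/3, 0, -16/45, 0, 8/315, …
h₀=f+g: left-lcm gives L₀, ord ≤ 3.
h=∫₀ˣh₀: take L = L₀·Dx.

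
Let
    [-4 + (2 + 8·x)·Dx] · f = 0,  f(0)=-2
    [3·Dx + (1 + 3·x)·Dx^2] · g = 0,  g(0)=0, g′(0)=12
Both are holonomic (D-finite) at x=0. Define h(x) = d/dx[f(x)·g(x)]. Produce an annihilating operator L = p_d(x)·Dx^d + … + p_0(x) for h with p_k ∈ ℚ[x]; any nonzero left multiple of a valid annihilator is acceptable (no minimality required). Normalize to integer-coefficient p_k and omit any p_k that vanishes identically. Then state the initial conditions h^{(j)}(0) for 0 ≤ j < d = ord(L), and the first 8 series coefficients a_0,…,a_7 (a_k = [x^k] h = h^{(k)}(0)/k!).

f: a_k = -2, -4, 4, -8, 20, -56, 168, -528, …
g: a_k = 0, 12, -18, 36, -81, 972/5, -486, 8748/7, …
Sym-product of L_f,L_g gives L₀ (≤ ord 2).
h₀' ⇒ L via d/dx closure of L₀.
L = (4 + 24·x + 24·x^2) + (8 + 74·x + 216·x^2 + 192·x^3)·Dx + (1 + 13·x + 62·x^2 + 128·x^3 + 96·x^4)·Dx^2  (order 2).
h: a_k = -24, -24, 144, -600, 2316, -43488/5, 161496/5, -4181256/35, …
ICs: h(0) = -24, h′(0) = -24.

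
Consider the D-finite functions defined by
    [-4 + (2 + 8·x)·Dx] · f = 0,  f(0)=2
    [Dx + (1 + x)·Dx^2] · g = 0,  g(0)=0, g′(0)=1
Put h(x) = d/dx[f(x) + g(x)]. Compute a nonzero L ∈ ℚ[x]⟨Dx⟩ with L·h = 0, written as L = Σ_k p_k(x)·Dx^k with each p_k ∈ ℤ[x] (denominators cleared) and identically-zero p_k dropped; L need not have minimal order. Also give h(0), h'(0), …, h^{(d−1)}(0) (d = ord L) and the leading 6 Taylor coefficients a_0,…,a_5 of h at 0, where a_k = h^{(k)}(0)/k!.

L = (-8 + 4·x) + (-10 - 8·x + 20·x^2)·Dx + (-1 - 3·x + 6·x^2 + 8·x^3)·Dx^2  (order 2).
h: a_k = 5, -9, 25, -81, 281, -1009, …
ICs: h(0) = 5, h′(0) = -9.

f: a_k = 2, 4, -4, 8, -20, 56, …
g: a_k = 0, 1, -1/2, 1/3, -1/4, 1/5, …
L₀ := lclm(L_f,L_g); ord L₀ ≤ 1+2.
Differentiate: ansatz ord ≤ ord L₀ ⇒ L.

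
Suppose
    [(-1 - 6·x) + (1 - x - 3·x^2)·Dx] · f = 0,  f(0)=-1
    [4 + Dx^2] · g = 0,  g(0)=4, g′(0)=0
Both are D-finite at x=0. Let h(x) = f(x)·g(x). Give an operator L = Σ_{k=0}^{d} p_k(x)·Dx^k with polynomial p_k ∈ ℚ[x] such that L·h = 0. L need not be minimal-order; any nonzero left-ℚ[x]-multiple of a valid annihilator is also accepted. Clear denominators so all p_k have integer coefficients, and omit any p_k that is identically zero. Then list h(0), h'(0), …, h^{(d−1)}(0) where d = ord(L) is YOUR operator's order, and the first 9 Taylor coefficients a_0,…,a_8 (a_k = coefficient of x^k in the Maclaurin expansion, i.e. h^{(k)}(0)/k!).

f: a_k = -1, -1, -4, -7, -19, -40, -97, -217, -508, …
g: a_k = 4, 0, -8, 0, 8/3, 0, -16/45, 0, 8/315, …
Sym-product of L_f,L_g gives L₀ (≤ ord 2).
L = (2 + 4·x + 12·x^2) + (2 + 12·x)·Dx + (-1 + x + 3·x^2)·Dx^2  (order 2).
h: a_k = -4, -4, -8, -20, -140/3, -320/3, -11084/45, -25484/45, -82232/63, …
ICs: h(0) = -4, h′(0) = -4.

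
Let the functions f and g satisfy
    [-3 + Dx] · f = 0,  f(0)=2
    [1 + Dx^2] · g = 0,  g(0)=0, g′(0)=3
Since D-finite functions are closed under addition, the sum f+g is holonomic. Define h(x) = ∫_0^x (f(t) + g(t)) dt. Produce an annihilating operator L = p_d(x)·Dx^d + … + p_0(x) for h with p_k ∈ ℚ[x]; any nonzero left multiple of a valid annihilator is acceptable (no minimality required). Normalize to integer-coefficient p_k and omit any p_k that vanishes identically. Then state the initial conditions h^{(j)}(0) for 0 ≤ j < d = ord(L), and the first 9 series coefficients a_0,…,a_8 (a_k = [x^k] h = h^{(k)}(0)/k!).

L = -3·Dx + Dx^2 - 3·Dx^3 + Dx^4  (order 4).
h: a_k = 0, 2, 9/2, 3, 17/8, 27/20, 163/240, 81/280, 1457/13440, …
ICs: h(0) = 0, h′(0) = 2, h′′(0) = 9, h′′′(0) = 18.

f: a_k = 2, 6, 9, 9, 27/4, 81/20, 81/40, 243/280, 729/2240, …
g: a_k = 0, 3, 0, -1/2, 0, 1/40, 0, -1/1680, 0, …
h₀=f+g: left-lcm gives L₀, ord ≤ 3.
h=∫₀ˣh₀: take L = L₀·Dx.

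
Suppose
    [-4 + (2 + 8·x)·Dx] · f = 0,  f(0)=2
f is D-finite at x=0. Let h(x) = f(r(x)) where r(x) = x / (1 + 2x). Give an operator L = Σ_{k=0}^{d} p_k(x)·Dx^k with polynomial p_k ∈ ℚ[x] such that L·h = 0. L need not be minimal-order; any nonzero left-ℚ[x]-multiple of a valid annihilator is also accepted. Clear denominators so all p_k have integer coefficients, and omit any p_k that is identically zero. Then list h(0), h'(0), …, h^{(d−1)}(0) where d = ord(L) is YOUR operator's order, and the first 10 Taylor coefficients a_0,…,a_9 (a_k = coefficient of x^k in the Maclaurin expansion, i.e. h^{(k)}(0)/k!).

L = -2 + (1 + 8·x + 12·x^2)·Dx  (order 1).
h: a_k = 2, 4, -12, 40, -148, 600, -2616, 12048, -57780, 285592, …
ICs: h(0) = 2.

f: a_k = 2, 4, -4, 8, -20, 56, -168, 528, -1716, 5720, …
h₀=f(r): pull back L_f along r ⇒ L₀.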